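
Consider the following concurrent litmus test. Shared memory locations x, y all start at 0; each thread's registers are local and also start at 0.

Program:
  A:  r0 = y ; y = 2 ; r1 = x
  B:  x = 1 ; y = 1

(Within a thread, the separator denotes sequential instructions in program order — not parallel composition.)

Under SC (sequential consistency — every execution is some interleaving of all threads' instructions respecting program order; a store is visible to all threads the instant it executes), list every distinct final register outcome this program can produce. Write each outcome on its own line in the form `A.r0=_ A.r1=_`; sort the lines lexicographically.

A.r0=0 A.r1=0
A.r0=0 A.r1=1
A.r0=1 A.r1=1

outcome vector order: (A.r0,A.r1)
|SC outcomes| = 3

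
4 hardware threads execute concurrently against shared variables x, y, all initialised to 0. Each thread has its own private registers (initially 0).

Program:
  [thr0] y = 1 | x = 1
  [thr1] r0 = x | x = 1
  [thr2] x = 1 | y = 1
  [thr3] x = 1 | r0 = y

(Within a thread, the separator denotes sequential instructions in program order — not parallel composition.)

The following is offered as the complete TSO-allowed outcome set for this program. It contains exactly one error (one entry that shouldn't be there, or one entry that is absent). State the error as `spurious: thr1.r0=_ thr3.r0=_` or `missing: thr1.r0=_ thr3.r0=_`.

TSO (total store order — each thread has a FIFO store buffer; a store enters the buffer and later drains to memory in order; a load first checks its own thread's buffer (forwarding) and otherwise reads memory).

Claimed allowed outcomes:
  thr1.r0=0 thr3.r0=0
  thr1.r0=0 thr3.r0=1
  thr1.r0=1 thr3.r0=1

outcome vector order: (thr1.r0,thr3.r0)
under TSO → 0/0; 0/1; 1/0; 1/1
TSO∖claimed = {1/0}

missing: thr1.r0=1 thr3.r0=0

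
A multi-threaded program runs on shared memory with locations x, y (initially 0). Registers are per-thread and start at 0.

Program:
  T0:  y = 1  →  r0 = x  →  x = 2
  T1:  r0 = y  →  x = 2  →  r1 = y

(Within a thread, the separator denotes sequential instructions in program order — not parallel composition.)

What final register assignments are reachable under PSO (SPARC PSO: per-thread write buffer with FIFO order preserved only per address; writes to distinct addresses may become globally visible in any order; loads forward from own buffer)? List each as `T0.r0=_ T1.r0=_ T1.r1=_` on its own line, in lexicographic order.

T0.r0=0 T1.r0=0 T1.r1=0
T0.r0=0 T1.r0=0 T1.r1=1
T0.r0=0 T1.r0=1 T1.r1=1
T0.r0=2 T1.r0=0 T1.r1=0
T0.r0=2 T1.r0=0 T1.r1=1
T0.r0=2 T1.r0=1 T1.r1=1

outcome vector order: (T0.r0,T1.r0,T1.r1)
|PSO outcomes| = 6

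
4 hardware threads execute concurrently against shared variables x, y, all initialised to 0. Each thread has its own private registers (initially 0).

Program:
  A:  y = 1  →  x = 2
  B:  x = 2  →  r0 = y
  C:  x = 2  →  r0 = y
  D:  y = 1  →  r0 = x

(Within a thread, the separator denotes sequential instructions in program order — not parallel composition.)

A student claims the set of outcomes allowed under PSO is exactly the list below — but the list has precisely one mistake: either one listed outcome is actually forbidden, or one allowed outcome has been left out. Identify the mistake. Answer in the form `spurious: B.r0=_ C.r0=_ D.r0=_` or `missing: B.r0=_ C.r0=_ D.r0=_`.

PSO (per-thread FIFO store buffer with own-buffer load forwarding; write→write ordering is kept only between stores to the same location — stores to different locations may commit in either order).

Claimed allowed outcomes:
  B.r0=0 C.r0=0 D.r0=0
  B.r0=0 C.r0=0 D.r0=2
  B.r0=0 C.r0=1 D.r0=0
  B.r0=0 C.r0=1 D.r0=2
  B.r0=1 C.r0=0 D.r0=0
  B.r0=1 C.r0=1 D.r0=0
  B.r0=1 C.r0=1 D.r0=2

outcome vector order: (B.r0,C.r0,D.r0)
PSO (8): 0/0/0; 0/0/2; 0/1/0; 0/1/2; 1/0/0; 1/0/2; 1/1/0; 1/1/2
PSO∖claimed = {1/0/2}

missing: B.r0=1 C.r0=0 D.r0=2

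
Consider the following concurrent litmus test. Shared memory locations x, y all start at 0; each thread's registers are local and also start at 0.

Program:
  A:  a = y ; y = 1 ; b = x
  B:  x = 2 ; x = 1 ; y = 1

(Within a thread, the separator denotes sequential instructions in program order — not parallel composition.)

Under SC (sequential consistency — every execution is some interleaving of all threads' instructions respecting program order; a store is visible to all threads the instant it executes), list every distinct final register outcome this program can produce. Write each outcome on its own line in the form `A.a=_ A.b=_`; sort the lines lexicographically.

outcome vector order: (A.a,A.b)
|SC outcomes| = 4

A.a=0 A.b=0
A.a=0 A.b=1
A.a=0 A.b=2
A.a=1 A.b=1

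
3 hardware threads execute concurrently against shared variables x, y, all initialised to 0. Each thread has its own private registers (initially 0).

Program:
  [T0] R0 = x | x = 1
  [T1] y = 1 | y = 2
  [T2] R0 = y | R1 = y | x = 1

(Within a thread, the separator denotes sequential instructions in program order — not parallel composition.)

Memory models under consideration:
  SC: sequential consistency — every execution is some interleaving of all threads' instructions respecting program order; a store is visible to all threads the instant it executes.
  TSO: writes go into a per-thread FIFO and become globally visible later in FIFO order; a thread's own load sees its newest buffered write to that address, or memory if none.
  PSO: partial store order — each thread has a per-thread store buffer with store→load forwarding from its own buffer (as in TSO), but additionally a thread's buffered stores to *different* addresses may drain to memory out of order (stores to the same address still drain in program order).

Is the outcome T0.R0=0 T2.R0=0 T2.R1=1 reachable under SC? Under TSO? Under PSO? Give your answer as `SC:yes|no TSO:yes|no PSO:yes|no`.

outcome vector order: (T0.R0,T2.R0,T2.R1)
SC (12): (0,0,0), (0,0,1), (0,0,2), (0,1,1), (0,1,2), (0,2,2), (1,0,0), (1,0,1), (1,0,2), (1,1,1), (1,1,2), (1,2,2)
TSO (12): (0,0,0), (0,0,1), (0,0,2), (0,1,1), (0,1,2), (0,2,2), (1,0,0), (1,0,1), (1,0,2), (1,1,1), (1,1,2), (1,2,2)
PSO (12): (0,0,0), (0,0,1), (0,0,2), (0,1,1), (0,1,2), (0,2,2), (1,0,0), (1,0,1), (1,0,2), (1,1,1), (1,1,2), (1,2,2)
target (0,0,1) ∈ {SC,TSO,PSO}

SC:yes TSO:yes PSO:yes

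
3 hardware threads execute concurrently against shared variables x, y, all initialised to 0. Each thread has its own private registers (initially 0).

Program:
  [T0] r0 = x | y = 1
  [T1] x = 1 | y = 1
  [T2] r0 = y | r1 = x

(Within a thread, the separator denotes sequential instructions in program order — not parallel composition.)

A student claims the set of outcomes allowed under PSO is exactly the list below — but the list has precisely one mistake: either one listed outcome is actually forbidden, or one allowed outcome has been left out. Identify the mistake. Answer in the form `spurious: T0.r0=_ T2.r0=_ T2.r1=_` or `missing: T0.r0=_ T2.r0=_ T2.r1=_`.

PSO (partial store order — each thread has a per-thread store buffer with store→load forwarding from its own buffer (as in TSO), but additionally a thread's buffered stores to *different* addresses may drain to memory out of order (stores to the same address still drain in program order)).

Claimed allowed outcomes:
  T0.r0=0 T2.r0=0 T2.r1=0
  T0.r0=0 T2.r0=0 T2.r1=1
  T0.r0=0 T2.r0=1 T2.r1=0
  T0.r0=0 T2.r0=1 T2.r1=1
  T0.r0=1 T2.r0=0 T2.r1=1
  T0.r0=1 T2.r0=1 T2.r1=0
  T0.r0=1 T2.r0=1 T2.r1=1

outcome vector order: (T0.r0,T2.r0,T2.r1)
under PSO → <0 0 0> <0 0 1> <0 1 0> <0 1 1> <1 0 0> <1 0 1> <1 1 0> <1 1 1>
PSO∖claimed = {<1 0 0>}

missing: T0.r0=1 T2.r0=0 T2.r1=0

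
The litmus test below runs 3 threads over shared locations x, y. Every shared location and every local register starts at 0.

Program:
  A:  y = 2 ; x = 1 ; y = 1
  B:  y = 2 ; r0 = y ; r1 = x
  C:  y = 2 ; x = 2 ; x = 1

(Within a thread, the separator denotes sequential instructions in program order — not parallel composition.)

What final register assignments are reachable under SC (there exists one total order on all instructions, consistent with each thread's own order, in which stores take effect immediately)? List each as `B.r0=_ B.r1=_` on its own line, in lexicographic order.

outcome vector order: (B.r0,B.r1)
|SC outcomes| = 5

B.r0=1 B.r1=1
B.r0=1 B.r1=2
B.r0=2 B.r1=0
B.r0=2 B.r1=1
B.r0=2 B.r1=2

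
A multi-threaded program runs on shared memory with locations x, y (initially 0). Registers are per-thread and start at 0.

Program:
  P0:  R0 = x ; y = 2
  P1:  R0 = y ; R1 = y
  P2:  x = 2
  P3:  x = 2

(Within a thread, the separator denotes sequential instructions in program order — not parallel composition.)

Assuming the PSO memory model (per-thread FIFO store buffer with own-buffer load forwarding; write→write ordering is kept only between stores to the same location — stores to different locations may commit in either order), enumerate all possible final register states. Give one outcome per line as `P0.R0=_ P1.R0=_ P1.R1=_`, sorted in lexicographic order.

outcome vector order: (P0.R0,P1.R0,P1.R1)
|PSO outcomes| = 6

P0.R0=0 P1.R0=0 P1.R1=0
P0.R0=0 P1.R0=0 P1.R1=2
P0.R0=0 P1.R0=2 P1.R1=2
P0.R0=2 P1.R0=0 P1.R1=0
P0.R0=2 P1.R0=0 P1.R1=2
P0.R0=2 P1.R0=2 P1.R1=2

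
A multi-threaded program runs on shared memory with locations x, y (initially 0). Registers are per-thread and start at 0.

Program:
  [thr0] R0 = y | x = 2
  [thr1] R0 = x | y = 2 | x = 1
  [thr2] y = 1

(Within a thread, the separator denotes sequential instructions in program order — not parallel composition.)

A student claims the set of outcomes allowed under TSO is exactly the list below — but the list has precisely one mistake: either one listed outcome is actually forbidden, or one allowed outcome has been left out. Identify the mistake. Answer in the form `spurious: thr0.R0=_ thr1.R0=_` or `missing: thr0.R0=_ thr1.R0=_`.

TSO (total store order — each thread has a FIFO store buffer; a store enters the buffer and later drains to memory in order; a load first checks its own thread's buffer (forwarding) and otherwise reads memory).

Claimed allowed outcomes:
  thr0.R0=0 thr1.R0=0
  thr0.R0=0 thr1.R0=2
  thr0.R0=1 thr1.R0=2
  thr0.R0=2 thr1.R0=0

missing: thr0.R0=1 thr1.R0=0

outcome vector order: (thr0.R0,thr1.R0)
under TSO → 00; 02; 10; 12; 20
TSO∖claimed = {10}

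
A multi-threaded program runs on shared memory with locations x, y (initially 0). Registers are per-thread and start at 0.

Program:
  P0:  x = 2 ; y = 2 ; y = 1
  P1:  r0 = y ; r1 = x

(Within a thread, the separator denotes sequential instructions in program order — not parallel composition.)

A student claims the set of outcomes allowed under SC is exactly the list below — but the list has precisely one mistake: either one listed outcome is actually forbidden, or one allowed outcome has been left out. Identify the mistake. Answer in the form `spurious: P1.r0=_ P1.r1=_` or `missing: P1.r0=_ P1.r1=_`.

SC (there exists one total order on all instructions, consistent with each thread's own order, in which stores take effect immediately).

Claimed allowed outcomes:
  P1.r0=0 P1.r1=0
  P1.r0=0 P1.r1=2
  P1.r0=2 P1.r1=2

outcome vector order: (P1.r0,P1.r1)
under SC → <0 0>, <0 2>, <1 2>, <2 2>
SC∖claimed = {<1 2>}

missing: P1.r0=1 P1.r1=2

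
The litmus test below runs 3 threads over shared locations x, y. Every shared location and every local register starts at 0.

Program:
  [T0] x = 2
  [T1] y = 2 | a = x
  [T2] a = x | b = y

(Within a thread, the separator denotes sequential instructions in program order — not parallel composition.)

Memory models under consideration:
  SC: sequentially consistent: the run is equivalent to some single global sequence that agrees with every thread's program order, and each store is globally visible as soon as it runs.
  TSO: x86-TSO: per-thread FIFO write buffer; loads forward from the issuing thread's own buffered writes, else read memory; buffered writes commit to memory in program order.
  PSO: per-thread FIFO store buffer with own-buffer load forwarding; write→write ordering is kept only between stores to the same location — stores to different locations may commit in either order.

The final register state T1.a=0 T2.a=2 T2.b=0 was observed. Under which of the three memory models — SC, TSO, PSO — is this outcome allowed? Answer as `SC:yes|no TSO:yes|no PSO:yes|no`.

SC:no TSO:yes PSO:yes

outcome vector order: (T1.a,T2.a,T2.b)
[SC] allowed = {(0,0,0) (0,0,2) (0,2,2) (2,0,0) (2,0,2) (2,2,0) (2,2,2)}
[TSO] allowed = {(0,0,0) (0,0,2) (0,2,0) (0,2,2) (2,0,0) (2,0,2) (2,2,0) (2,2,2)}
[PSO] allowed = {(0,0,0) (0,0,2) (0,2,0) (0,2,2) (2,0,0) (2,0,2) (2,2,0) (2,2,2)}
target (0,2,0) ∈ {TSO,PSO}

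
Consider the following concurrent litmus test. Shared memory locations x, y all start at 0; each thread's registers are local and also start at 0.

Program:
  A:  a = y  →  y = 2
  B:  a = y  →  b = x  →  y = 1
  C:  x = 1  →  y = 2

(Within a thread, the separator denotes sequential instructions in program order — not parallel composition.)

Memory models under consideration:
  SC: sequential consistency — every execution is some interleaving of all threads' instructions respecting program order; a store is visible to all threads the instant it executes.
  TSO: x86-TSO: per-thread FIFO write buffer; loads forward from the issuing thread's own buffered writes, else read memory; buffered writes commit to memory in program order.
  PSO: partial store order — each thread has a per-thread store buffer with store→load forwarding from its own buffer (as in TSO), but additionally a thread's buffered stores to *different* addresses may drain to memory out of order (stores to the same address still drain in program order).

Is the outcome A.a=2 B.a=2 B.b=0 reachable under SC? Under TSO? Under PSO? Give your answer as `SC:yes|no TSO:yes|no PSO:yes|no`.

SC:no TSO:no PSO:yes

outcome vector order: (A.a,B.a,B.b)
under SC → <0 0 0>; <0 0 1>; <0 2 0>; <0 2 1>; <1 0 0>; <1 0 1>; <1 2 1>; <2 0 0>; <2 0 1>; <2 2 1>
under TSO → <0 0 0>; <0 0 1>; <0 2 0>; <0 2 1>; <1 0 0>; <1 0 1>; <1 2 1>; <2 0 0>; <2 0 1>; <2 2 1>
under PSO → <0 0 0>; <0 0 1>; <0 2 0>; <0 2 1>; <1 0 0>; <1 0 1>; <1 2 0>; <1 2 1>; <2 0 0>; <2 0 1>; <2 2 0>; <2 2 1>
target <2 2 0> ∈ {PSO}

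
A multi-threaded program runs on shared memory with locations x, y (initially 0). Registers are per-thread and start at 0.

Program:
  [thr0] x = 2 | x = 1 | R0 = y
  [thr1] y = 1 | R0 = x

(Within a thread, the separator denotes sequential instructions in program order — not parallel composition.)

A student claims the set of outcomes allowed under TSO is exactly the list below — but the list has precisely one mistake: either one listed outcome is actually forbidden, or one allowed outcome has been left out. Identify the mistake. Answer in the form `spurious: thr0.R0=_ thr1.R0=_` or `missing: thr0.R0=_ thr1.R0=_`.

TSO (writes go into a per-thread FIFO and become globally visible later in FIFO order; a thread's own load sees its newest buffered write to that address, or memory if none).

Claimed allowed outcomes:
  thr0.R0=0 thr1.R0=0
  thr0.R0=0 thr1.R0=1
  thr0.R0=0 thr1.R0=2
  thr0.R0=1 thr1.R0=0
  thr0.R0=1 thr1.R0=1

outcome vector order: (thr0.R0,thr1.R0)
under TSO → <0 0>, <0 1>, <0 2>, <1 0>, <1 1>, <1 2>
TSO∖claimed = {<1 2>}

missing: thr0.R0=1 thr1.R0=2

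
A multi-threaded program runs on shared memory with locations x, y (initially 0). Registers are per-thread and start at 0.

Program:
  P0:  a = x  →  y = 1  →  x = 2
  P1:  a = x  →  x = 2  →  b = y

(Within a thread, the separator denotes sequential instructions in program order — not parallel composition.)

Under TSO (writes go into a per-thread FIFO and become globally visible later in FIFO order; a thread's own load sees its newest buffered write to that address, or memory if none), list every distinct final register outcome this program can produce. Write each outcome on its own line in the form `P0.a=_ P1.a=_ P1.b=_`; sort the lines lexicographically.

P0.a=0 P1.a=0 P1.b=0
P0.a=0 P1.a=0 P1.b=1
P0.a=0 P1.a=2 P1.b=1
P0.a=2 P1.a=0 P1.b=0
P0.a=2 P1.a=0 P1.b=1

outcome vector order: (P0.a,P1.a,P1.b)
|TSO outcomes| = 5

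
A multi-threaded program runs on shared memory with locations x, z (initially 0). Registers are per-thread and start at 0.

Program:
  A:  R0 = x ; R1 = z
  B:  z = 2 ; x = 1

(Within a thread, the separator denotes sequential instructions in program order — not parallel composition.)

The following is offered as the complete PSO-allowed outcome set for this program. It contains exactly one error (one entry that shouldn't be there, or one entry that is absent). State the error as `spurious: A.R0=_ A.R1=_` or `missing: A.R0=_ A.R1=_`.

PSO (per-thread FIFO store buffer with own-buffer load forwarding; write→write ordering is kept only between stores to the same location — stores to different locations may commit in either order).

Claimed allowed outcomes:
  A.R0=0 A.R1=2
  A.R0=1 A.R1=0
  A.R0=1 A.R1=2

missing: A.R0=0 A.R1=0

outcome vector order: (A.R0,A.R1)
PSO (4): <0 0> <0 2> <1 0> <1 2>
PSO∖claimed = {<0 0>}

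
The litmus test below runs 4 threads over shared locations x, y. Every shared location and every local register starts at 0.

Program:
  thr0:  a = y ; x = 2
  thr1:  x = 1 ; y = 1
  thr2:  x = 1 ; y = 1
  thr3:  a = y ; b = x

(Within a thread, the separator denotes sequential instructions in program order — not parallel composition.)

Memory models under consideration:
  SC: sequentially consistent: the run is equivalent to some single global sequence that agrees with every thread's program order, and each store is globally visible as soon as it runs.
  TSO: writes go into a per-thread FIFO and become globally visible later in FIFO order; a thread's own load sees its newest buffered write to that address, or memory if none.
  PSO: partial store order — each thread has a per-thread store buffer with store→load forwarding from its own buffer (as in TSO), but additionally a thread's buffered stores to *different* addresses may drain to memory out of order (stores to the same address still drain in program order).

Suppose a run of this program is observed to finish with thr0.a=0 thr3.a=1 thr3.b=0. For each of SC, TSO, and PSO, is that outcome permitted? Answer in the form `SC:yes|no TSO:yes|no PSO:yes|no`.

outcome vector order: (thr0.a,thr3.a,thr3.b)
under SC → 000 001 002 011 012 100 101 102 111 112
under TSO → 000 001 002 011 012 100 101 102 111 112
under PSO → 000 001 002 010 011 012 100 101 102 110 111 112
target 010 ∈ {PSO}

SC:no TSO:no PSO:yes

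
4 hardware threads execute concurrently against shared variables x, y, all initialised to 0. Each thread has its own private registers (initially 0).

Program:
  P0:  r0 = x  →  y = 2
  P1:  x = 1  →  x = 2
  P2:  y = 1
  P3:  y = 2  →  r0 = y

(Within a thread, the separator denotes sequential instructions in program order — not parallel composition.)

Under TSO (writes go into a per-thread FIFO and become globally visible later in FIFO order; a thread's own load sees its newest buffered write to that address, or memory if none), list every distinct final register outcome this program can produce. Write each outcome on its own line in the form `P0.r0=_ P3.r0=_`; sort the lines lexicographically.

outcome vector order: (P0.r0,P3.r0)
|TSO outcomes| = 6

P0.r0=0 P3.r0=1
P0.r0=0 P3.r0=2
P0.r0=1 P3.r0=1
P0.r0=1 P3.r0=2
P0.r0=2 P3.r0=1
P0.r0=2 P3.r0=2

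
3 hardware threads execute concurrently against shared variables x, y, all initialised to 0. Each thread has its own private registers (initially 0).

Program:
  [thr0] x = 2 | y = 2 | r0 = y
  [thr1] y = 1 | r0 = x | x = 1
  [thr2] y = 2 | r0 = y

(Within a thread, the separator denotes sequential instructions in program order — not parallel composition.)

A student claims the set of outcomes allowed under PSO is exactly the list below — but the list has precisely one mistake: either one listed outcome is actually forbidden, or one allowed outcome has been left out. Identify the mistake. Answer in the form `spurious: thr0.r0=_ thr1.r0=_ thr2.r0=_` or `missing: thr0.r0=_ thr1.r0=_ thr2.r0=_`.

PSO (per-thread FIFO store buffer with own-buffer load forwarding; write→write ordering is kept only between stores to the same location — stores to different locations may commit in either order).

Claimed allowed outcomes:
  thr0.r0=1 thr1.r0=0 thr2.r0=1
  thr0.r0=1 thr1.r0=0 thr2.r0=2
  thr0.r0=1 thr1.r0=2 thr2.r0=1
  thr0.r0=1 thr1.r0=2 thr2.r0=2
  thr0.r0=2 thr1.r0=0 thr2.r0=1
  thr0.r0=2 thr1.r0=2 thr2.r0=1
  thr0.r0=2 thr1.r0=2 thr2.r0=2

missing: thr0.r0=2 thr1.r0=0 thr2.r0=2

outcome vector order: (thr0.r0,thr1.r0,thr2.r0)
under PSO → 1/0/1 1/0/2 1/2/1 1/2/2 2/0/1 2/0/2 2/2/1 2/2/2
PSO∖claimed = {2/0/2}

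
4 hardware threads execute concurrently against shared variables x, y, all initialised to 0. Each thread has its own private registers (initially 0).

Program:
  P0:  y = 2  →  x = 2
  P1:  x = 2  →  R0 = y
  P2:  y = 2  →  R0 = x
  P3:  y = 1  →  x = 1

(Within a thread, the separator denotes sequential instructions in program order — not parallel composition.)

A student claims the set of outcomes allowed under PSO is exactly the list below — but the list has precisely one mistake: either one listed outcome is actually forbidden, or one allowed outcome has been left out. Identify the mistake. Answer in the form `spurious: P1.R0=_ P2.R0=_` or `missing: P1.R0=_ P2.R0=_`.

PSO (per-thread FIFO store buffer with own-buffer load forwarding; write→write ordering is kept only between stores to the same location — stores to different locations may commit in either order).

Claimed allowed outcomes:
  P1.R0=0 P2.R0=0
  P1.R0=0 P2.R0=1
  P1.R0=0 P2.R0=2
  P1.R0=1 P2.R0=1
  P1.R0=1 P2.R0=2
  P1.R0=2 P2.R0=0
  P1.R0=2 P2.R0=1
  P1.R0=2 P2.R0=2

outcome vector order: (P1.R0,P2.R0)
under PSO → 0/0, 0/1, 0/2, 1/0, 1/1, 1/2, 2/0, 2/1, 2/2
PSO∖claimed = {1/0}

missing: P1.R0=1 P2.R0=0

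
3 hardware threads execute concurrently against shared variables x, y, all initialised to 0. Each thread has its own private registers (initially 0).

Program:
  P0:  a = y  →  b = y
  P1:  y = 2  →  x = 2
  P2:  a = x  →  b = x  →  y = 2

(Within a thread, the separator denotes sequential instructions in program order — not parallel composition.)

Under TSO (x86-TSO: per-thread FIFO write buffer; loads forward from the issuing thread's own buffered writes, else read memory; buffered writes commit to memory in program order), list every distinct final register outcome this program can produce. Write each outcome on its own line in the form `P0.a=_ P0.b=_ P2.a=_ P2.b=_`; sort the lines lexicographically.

P0.a=0 P0.b=0 P2.a=0 P2.b=0
P0.a=0 P0.b=0 P2.a=0 P2.b=2
P0.a=0 P0.b=0 P2.a=2 P2.b=2
P0.a=0 P0.b=2 P2.a=0 P2.b=0
P0.a=0 P0.b=2 P2.a=0 P2.b=2
P0.a=0 P0.b=2 P2.a=2 P2.b=2
P0.a=2 P0.b=2 P2.a=0 P2.b=0
P0.a=2 P0.b=2 P2.a=0 P2.b=2
P0.a=2 P0.b=2 P2.a=2 P2.b=2

outcome vector order: (P0.a,P0.b,P2.a,P2.b)
|TSO outcomes| = 9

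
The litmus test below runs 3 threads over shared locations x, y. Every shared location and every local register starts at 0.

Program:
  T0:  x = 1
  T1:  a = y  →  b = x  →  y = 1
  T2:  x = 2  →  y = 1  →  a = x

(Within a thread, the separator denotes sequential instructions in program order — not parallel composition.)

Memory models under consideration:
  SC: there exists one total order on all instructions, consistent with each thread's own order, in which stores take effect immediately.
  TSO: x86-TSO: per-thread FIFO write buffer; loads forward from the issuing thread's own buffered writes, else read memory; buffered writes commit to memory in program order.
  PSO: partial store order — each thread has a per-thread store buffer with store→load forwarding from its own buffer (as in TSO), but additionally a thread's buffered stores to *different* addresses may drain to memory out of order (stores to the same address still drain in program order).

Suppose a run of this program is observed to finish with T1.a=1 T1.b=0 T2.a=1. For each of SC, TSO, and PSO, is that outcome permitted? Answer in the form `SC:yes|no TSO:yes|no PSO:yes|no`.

SC:no TSO:no PSO:yes

outcome vector order: (T1.a,T1.b,T2.a)
SC (10): 0/0/1 0/0/2 0/1/1 0/1/2 0/2/1 0/2/2 1/1/1 1/1/2 1/2/1 1/2/2
TSO (10): 0/0/1 0/0/2 0/1/1 0/1/2 0/2/1 0/2/2 1/1/1 1/1/2 1/2/1 1/2/2
PSO (12): 0/0/1 0/0/2 0/1/1 0/1/2 0/2/1 0/2/2 1/0/1 1/0/2 1/1/1 1/1/2 1/2/1 1/2/2
target 1/0/1 ∈ {PSO}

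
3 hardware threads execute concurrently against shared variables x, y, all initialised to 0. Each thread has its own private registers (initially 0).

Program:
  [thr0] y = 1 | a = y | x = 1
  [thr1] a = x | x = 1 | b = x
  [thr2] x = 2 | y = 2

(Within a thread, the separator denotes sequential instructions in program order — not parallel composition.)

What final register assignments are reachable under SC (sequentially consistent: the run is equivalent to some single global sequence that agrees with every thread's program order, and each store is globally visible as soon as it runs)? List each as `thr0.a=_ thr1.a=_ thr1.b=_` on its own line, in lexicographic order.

thr0.a=1 thr1.a=0 thr1.b=1
thr0.a=1 thr1.a=0 thr1.b=2
thr0.a=1 thr1.a=1 thr1.b=1
thr0.a=1 thr1.a=1 thr1.b=2
thr0.a=1 thr1.a=2 thr1.b=1
thr0.a=2 thr1.a=0 thr1.b=1
thr0.a=2 thr1.a=0 thr1.b=2
thr0.a=2 thr1.a=1 thr1.b=1
thr0.a=2 thr1.a=2 thr1.b=1

outcome vector order: (thr0.a,thr1.a,thr1.b)
|SC outcomes| = 9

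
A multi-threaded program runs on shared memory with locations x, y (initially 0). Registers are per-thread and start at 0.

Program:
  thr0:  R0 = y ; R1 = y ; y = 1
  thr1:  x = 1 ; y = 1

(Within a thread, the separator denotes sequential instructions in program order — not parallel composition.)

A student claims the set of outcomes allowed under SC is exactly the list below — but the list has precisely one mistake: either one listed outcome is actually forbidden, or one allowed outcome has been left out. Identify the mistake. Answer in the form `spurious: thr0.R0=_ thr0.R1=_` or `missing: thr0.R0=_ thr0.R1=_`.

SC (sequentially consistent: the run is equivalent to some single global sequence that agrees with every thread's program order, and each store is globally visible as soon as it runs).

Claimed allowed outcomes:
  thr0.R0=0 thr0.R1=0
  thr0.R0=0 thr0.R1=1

missing: thr0.R0=1 thr0.R1=1

outcome vector order: (thr0.R0,thr0.R1)
under SC → (0,0) (0,1) (1,1)
SC∖claimed = {(1,1)}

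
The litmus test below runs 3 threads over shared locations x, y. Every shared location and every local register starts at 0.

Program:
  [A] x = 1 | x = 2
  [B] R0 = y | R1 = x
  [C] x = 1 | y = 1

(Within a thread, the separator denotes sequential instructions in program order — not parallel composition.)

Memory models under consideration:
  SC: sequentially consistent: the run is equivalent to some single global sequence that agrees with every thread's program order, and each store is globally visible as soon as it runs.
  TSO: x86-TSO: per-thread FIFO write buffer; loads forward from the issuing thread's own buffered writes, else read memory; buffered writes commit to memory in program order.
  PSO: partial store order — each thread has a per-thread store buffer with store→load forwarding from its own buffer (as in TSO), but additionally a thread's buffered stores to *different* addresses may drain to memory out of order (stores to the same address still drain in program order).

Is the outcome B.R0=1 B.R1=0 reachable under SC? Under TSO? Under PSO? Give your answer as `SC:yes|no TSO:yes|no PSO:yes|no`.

SC:no TSO:no PSO:yes

outcome vector order: (B.R0,B.R1)
[SC] allowed = {<0 0> <0 1> <0 2> <1 1> <1 2>}
[TSO] allowed = {<0 0> <0 1> <0 2> <1 1> <1 2>}
[PSO] allowed = {<0 0> <0 1> <0 2> <1 0> <1 1> <1 2>}
target <1 0> ∈ {PSO}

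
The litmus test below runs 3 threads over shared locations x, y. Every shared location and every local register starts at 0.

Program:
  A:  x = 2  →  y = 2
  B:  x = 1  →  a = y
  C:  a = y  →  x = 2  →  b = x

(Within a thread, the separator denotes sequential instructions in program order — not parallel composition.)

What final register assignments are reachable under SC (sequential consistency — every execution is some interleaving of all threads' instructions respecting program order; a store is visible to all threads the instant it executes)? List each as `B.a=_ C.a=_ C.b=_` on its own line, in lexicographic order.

B.a=0 C.a=0 C.b=1
B.a=0 C.a=0 C.b=2
B.a=0 C.a=2 C.b=2
B.a=2 C.a=0 C.b=1
B.a=2 C.a=0 C.b=2
B.a=2 C.a=2 C.b=1
B.a=2 C.a=2 C.b=2

outcome vector order: (B.a,C.a,C.b)
|SC outcomes| = 7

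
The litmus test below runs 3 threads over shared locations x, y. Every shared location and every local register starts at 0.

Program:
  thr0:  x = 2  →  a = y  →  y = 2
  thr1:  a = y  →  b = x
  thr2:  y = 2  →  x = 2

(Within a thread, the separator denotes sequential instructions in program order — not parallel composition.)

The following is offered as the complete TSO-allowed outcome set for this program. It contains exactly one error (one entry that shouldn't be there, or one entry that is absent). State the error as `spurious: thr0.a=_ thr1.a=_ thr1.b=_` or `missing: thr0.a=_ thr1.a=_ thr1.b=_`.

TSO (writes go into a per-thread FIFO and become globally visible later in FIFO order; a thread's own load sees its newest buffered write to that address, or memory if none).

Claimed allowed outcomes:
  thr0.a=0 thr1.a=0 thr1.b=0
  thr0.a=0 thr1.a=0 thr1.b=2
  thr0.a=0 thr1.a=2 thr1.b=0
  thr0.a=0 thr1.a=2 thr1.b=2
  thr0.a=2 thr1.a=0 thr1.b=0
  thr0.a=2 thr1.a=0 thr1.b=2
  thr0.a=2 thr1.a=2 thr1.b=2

outcome vector order: (thr0.a,thr1.a,thr1.b)
TSO: 8 outcomes — {<0 0 0>, <0 0 2>, <0 2 0>, <0 2 2>, <2 0 0>, <2 0 2>, <2 2 0>, <2 2 2>}
TSO∖claimed = {<2 2 0>}

missing: thr0.a=2 thr1.a=2 thr1.b=0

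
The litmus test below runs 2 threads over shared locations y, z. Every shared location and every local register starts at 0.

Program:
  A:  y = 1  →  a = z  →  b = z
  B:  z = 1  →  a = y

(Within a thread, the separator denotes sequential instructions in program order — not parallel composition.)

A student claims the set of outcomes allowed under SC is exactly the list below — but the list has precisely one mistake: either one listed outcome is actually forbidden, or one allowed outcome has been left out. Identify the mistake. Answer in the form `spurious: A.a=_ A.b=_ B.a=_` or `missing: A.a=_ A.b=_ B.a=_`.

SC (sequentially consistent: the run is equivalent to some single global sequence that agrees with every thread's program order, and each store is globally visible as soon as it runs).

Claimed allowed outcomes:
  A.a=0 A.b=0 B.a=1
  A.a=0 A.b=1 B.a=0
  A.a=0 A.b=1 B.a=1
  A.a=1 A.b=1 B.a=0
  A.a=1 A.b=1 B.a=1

outcome vector order: (A.a,A.b,B.a)
under SC → <0 0 1>, <0 1 1>, <1 1 0>, <1 1 1>
claimed∖SC = {<0 1 0>}

spurious: A.a=0 A.b=1 B.a=0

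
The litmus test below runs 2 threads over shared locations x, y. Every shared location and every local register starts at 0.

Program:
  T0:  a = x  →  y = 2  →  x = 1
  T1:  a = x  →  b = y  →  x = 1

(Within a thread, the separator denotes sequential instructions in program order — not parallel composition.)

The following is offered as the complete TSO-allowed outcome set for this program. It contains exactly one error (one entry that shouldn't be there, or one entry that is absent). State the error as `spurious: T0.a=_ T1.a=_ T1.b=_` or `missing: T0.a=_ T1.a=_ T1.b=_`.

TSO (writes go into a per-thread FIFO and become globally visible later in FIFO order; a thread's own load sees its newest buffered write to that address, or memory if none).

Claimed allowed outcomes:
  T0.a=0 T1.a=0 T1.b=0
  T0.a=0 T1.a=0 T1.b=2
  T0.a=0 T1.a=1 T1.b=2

missing: T0.a=1 T1.a=0 T1.b=0

outcome vector order: (T0.a,T1.a,T1.b)
TSO: 4 outcomes — {(0,0,0), (0,0,2), (0,1,2), (1,0,0)}
TSO∖claimed = {(1,0,0)}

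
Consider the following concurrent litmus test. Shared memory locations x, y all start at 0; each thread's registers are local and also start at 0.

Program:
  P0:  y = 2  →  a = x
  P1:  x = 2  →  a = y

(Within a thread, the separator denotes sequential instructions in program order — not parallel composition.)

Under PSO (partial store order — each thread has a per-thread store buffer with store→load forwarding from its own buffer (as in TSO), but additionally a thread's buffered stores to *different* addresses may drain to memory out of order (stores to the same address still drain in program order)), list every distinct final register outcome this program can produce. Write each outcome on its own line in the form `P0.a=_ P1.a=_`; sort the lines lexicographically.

P0.a=0 P1.a=0
P0.a=0 P1.a=2
P0.a=2 P1.a=0
P0.a=2 P1.a=2

outcome vector order: (P0.a,P1.a)
|PSO outcomes| = 4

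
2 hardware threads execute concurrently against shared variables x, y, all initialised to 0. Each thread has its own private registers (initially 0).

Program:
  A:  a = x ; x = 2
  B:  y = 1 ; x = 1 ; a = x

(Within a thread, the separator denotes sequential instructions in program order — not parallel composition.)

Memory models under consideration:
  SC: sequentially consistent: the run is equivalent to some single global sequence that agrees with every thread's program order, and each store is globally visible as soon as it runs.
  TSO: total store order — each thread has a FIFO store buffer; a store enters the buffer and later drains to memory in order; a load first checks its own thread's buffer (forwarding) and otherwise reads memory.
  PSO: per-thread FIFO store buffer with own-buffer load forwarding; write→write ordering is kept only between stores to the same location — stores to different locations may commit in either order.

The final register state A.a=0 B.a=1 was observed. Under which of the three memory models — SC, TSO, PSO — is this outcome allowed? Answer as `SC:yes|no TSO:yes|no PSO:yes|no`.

SC:yes TSO:yes PSO:yes

outcome vector order: (A.a,B.a)
[SC] allowed = {(0,1), (0,2), (1,1), (1,2)}
[TSO] allowed = {(0,1), (0,2), (1,1), (1,2)}
[PSO] allowed = {(0,1), (0,2), (1,1), (1,2)}
target (0,1) ∈ {SC,TSO,PSO}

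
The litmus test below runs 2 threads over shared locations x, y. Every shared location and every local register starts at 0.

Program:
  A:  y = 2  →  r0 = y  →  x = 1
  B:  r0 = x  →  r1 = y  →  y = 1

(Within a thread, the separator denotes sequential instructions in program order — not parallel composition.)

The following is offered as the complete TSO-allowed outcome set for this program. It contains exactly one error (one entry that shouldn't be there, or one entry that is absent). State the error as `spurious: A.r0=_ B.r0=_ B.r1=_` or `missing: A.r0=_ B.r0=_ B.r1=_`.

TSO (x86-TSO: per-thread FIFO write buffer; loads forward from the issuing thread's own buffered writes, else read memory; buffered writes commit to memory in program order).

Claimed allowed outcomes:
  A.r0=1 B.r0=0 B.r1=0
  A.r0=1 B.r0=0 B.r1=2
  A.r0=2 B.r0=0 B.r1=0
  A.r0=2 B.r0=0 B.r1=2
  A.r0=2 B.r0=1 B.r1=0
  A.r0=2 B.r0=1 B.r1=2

spurious: A.r0=2 B.r0=1 B.r1=0

outcome vector order: (A.r0,B.r0,B.r1)
under TSO → 1/0/0 1/0/2 2/0/0 2/0/2 2/1/2
claimed∖TSO = {2/1/0}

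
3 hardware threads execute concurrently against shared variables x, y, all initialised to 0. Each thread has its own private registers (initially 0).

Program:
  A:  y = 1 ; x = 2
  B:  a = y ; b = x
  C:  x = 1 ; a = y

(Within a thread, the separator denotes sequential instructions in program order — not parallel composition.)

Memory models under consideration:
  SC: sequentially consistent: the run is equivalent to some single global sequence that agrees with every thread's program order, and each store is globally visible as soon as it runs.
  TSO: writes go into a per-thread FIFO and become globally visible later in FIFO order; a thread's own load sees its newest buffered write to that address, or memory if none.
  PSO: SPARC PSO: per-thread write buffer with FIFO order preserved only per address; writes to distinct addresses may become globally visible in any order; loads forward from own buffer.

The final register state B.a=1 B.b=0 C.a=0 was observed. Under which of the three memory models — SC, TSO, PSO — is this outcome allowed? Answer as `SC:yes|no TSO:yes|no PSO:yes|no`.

SC:no TSO:yes PSO:yes

outcome vector order: (B.a,B.b,C.a)
SC (11): (0,0,0), (0,0,1), (0,1,0), (0,1,1), (0,2,0), (0,2,1), (1,0,1), (1,1,0), (1,1,1), (1,2,0), (1,2,1)
TSO (12): (0,0,0), (0,0,1), (0,1,0), (0,1,1), (0,2,0), (0,2,1), (1,0,0), (1,0,1), (1,1,0), (1,1,1), (1,2,0), (1,2,1)
PSO (12): (0,0,0), (0,0,1), (0,1,0), (0,1,1), (0,2,0), (0,2,1), (1,0,0), (1,0,1), (1,1,0), (1,1,1), (1,2,0), (1,2,1)
target (1,0,0) ∈ {TSO,PSO}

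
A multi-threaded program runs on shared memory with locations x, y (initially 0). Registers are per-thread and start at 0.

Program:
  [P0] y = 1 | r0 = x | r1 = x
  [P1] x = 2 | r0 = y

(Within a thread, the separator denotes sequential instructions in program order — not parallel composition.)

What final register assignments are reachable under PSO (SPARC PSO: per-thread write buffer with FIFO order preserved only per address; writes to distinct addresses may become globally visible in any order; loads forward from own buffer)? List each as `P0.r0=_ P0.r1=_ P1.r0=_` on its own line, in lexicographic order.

P0.r0=0 P0.r1=0 P1.r0=0
P0.r0=0 P0.r1=0 P1.r0=1
P0.r0=0 P0.r1=2 P1.r0=0
P0.r0=0 P0.r1=2 P1.r0=1
P0.r0=2 P0.r1=2 P1.r0=0
P0.r0=2 P0.r1=2 P1.r0=1

outcome vector order: (P0.r0,P0.r1,P1.r0)
|PSO outcomes| = 6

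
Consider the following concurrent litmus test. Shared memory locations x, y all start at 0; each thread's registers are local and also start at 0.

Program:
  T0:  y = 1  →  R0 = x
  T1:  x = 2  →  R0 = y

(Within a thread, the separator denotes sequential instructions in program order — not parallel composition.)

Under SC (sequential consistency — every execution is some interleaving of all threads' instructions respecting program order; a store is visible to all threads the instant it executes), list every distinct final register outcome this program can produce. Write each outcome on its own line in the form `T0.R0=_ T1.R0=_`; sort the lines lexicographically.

T0.R0=0 T1.R0=1
T0.R0=2 T1.R0=0
T0.R0=2 T1.R0=1

outcome vector order: (T0.R0,T1.R0)
|SC outcomes| = 3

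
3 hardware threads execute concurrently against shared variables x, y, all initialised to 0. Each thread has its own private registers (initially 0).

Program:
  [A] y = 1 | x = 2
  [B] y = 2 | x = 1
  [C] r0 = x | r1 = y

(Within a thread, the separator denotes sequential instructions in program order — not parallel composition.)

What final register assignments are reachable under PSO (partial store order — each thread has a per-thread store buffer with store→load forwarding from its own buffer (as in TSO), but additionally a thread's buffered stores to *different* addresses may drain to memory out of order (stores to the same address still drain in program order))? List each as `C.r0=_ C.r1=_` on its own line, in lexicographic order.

C.r0=0 C.r1=0
C.r0=0 C.r1=1
C.r0=0 C.r1=2
C.r0=1 C.r1=0
C.r0=1 C.r1=1
C.r0=1 C.r1=2
C.r0=2 C.r1=0
C.r0=2 C.r1=1
C.r0=2 C.r1=2

outcome vector order: (C.r0,C.r1)
|PSO outcomes| = 9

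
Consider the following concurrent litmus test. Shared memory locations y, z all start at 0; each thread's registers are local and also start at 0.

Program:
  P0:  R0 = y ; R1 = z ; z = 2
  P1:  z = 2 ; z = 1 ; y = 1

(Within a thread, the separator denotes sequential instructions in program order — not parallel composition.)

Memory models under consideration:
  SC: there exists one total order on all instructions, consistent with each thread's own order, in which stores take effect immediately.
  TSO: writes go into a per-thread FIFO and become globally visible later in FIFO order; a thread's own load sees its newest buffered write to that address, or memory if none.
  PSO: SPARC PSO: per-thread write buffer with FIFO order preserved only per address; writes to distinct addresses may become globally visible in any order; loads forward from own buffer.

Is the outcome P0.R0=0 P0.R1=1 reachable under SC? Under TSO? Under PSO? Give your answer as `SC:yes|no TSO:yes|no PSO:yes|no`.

outcome vector order: (P0.R0,P0.R1)
[SC] allowed = {(0,0); (0,1); (0,2); (1,1)}
[TSO] allowed = {(0,0); (0,1); (0,2); (1,1)}
[PSO] allowed = {(0,0); (0,1); (0,2); (1,0); (1,1); (1,2)}
target (0,1) ∈ {SC,TSO,PSO}

SC:yes TSO:yes PSO:yes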